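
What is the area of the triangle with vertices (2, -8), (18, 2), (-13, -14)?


Area = |x1(y2-y3) + x2(y3-y1) + x3(y1-y2)| / 2
= |2*(2--14) + 18*(-14--8) + -13*(-8-2)| / 2
= 27

27


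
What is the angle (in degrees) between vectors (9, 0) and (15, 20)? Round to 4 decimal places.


dot = 9*15 + 0*20 = 135
|u| = 9, |v| = 25
cos(angle) = 0.6
angle = 53.1301 degrees

53.1301 degrees


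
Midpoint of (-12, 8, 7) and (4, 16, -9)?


Midpoint = ((-12+4)/2, (8+16)/2, (7+-9)/2) = (-4, 12, -1)

(-4, 12, -1)


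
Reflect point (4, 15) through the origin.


Reflection through origin: (x, y) -> (-x, -y)
(4, 15) -> (-4, -15)

(-4, -15)


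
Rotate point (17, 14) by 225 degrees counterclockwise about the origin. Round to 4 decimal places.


x' = 17*cos(225) - 14*sin(225) = -2.1213
y' = 17*sin(225) + 14*cos(225) = -21.9203

(-2.1213, -21.9203)


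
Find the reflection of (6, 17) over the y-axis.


Reflection across y-axis: (x, y) -> (-x, y)
(6, 17) -> (-6, 17)

(-6, 17)


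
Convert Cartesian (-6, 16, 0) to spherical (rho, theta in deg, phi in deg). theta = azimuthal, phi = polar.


rho = sqrt((-6)^2 + 16^2 + 0^2) = 17.088
theta = atan2(16, -6) = 110.556 deg
phi = acos(0/17.088) = 90 deg

rho = 17.088, theta = 110.556 deg, phi = 90 deg


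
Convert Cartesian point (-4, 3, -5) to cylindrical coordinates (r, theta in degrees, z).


r = sqrt((-4)^2 + 3^2) = 5
theta = atan2(3, -4) = 143.1301 deg
z = -5

r = 5, theta = 143.1301 deg, z = -5


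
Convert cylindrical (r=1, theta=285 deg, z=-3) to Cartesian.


x = 1 * cos(285) = 0.2588
y = 1 * sin(285) = -0.9659
z = -3

(0.2588, -0.9659, -3)


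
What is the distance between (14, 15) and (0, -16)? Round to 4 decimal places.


d = sqrt((0-14)^2 + (-16-15)^2) = 34.0147

34.0147


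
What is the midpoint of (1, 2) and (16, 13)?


Midpoint = ((1+16)/2, (2+13)/2) = (8.5, 7.5)

(8.5, 7.5)


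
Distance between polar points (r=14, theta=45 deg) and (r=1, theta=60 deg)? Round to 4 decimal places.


d = sqrt(r1^2 + r2^2 - 2*r1*r2*cos(t2-t1))
d = sqrt(14^2 + 1^2 - 2*14*1*cos(60-45)) = 13.0366

13.0366


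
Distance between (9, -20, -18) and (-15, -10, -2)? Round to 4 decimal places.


d = sqrt((-15-9)^2 + (-10--20)^2 + (-2--18)^2) = 30.5287

30.5287


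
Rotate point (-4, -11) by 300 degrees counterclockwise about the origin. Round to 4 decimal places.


x' = -4*cos(300) - -11*sin(300) = -11.5263
y' = -4*sin(300) + -11*cos(300) = -2.0359

(-11.5263, -2.0359)


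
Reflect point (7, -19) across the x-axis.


Reflection across x-axis: (x, y) -> (x, -y)
(7, -19) -> (7, 19)

(7, 19)


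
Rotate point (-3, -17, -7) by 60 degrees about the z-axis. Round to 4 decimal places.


x' = -3*cos(60) - -17*sin(60) = 13.2224
y' = -3*sin(60) + -17*cos(60) = -11.0981
z' = -7

(13.2224, -11.0981, -7)


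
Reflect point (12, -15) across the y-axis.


Reflection across y-axis: (x, y) -> (-x, y)
(12, -15) -> (-12, -15)

(-12, -15)


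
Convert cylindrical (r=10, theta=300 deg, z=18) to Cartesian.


x = 10 * cos(300) = 5
y = 10 * sin(300) = -8.6603
z = 18

(5, -8.6603, 18)


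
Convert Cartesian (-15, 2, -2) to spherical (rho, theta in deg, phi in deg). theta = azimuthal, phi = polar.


rho = sqrt((-15)^2 + 2^2 + (-2)^2) = 15.2643
theta = atan2(2, -15) = 172.4054 deg
phi = acos(-2/15.2643) = 97.5288 deg

rho = 15.2643, theta = 172.4054 deg, phi = 97.5288 deg


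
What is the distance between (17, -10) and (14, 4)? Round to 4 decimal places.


d = sqrt((14-17)^2 + (4--10)^2) = 14.3178

14.3178


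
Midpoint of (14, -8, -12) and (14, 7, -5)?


Midpoint = ((14+14)/2, (-8+7)/2, (-12+-5)/2) = (14, -0.5, -8.5)

(14, -0.5, -8.5)


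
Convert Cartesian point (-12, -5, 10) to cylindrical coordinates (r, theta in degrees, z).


r = sqrt((-12)^2 + (-5)^2) = 13
theta = atan2(-5, -12) = 202.6199 deg
z = 10

r = 13, theta = 202.6199 deg, z = 10


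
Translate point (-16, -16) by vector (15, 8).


Translation: (x+dx, y+dy) = (-16+15, -16+8) = (-1, -8)

(-1, -8)


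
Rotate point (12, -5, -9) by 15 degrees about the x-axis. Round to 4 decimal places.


x' = 12
y' = -5*cos(15) - -9*sin(15) = -2.5003
z' = -5*sin(15) + -9*cos(15) = -9.9874

(12, -2.5003, -9.9874)


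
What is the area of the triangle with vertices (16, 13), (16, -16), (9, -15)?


Area = |x1(y2-y3) + x2(y3-y1) + x3(y1-y2)| / 2
= |16*(-16--15) + 16*(-15-13) + 9*(13--16)| / 2
= 101.5

101.5


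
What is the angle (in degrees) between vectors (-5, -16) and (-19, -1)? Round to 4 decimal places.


dot = -5*-19 + -16*-1 = 111
|u| = 16.7631, |v| = 19.0263
cos(angle) = 0.348
angle = 69.6332 degrees

69.6332 degrees


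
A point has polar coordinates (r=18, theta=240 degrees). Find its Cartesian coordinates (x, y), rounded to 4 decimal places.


x = 18 * cos(240) = -9
y = 18 * sin(240) = -15.5885

(-9, -15.5885)


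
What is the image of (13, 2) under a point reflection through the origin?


Reflection through origin: (x, y) -> (-x, -y)
(13, 2) -> (-13, -2)

(-13, -2)


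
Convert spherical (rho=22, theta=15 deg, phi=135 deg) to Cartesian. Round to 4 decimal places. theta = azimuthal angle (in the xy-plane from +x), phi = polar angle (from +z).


x = 22 * sin(135) * cos(15) = 15.0263
y = 22 * sin(135) * sin(15) = 4.0263
z = 22 * cos(135) = -15.5563

(15.0263, 4.0263, -15.5563)


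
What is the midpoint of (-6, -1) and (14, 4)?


Midpoint = ((-6+14)/2, (-1+4)/2) = (4, 1.5)

(4, 1.5)


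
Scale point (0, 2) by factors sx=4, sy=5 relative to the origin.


Scaling: (x*sx, y*sy) = (0*4, 2*5) = (0, 10)

(0, 10)


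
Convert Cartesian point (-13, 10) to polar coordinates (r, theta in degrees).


r = sqrt((-13)^2 + 10^2) = 16.4012
theta = atan2(10, -13) = 142.4314 degrees

r = 16.4012, theta = 142.4314 degrees


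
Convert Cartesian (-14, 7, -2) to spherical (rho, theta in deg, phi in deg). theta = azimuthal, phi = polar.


rho = sqrt((-14)^2 + 7^2 + (-2)^2) = 15.7797
theta = atan2(7, -14) = 153.4349 deg
phi = acos(-2/15.7797) = 97.2815 deg

rho = 15.7797, theta = 153.4349 deg, phi = 97.2815 deg


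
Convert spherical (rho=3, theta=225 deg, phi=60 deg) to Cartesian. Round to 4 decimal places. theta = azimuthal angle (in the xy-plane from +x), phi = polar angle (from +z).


x = 3 * sin(60) * cos(225) = -1.8371
y = 3 * sin(60) * sin(225) = -1.8371
z = 3 * cos(60) = 1.5

(-1.8371, -1.8371, 1.5)


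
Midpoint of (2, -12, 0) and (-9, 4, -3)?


Midpoint = ((2+-9)/2, (-12+4)/2, (0+-3)/2) = (-3.5, -4, -1.5)

(-3.5, -4, -1.5)


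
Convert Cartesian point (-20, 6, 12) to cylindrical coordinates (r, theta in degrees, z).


r = sqrt((-20)^2 + 6^2) = 20.8806
theta = atan2(6, -20) = 163.3008 deg
z = 12

r = 20.8806, theta = 163.3008 deg, z = 12


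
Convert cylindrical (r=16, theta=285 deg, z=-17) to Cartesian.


x = 16 * cos(285) = 4.1411
y = 16 * sin(285) = -15.4548
z = -17

(4.1411, -15.4548, -17)


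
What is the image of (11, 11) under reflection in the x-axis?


Reflection across x-axis: (x, y) -> (x, -y)
(11, 11) -> (11, -11)

(11, -11)


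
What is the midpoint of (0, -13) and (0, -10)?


Midpoint = ((0+0)/2, (-13+-10)/2) = (0, -11.5)

(0, -11.5)


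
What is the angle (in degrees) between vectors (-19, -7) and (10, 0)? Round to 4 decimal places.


dot = -19*10 + -7*0 = -190
|u| = 20.2485, |v| = 10
cos(angle) = -0.9383
angle = 159.7751 degrees

159.7751 degrees


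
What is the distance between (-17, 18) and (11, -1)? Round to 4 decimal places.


d = sqrt((11--17)^2 + (-1-18)^2) = 33.8378

33.8378


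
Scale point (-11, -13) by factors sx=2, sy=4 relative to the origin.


Scaling: (x*sx, y*sy) = (-11*2, -13*4) = (-22, -52)

(-22, -52)


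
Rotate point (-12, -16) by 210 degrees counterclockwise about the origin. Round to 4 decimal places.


x' = -12*cos(210) - -16*sin(210) = 2.3923
y' = -12*sin(210) + -16*cos(210) = 19.8564

(2.3923, 19.8564)


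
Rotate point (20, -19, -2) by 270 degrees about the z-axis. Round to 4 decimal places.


x' = 20*cos(270) - -19*sin(270) = -19
y' = 20*sin(270) + -19*cos(270) = -20
z' = -2

(-19, -20, -2)


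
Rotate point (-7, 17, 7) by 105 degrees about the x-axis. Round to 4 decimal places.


x' = -7
y' = 17*cos(105) - 7*sin(105) = -11.1614
z' = 17*sin(105) + 7*cos(105) = 14.609

(-7, -11.1614, 14.609)


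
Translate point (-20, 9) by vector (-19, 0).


Translation: (x+dx, y+dy) = (-20+-19, 9+0) = (-39, 9)

(-39, 9)


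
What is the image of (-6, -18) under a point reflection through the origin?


Reflection through origin: (x, y) -> (-x, -y)
(-6, -18) -> (6, 18)

(6, 18)


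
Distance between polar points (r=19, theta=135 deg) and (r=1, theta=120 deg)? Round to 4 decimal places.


d = sqrt(r1^2 + r2^2 - 2*r1*r2*cos(t2-t1))
d = sqrt(19^2 + 1^2 - 2*19*1*cos(120-135)) = 18.0359

18.0359


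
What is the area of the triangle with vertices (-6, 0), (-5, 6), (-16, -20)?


Area = |x1(y2-y3) + x2(y3-y1) + x3(y1-y2)| / 2
= |-6*(6--20) + -5*(-20-0) + -16*(0-6)| / 2
= 20

20


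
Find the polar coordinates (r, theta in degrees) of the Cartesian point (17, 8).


r = sqrt(17^2 + 8^2) = 18.7883
theta = atan2(8, 17) = 25.2011 degrees

r = 18.7883, theta = 25.2011 degrees


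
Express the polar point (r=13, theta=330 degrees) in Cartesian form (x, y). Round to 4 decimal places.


x = 13 * cos(330) = 11.2583
y = 13 * sin(330) = -6.5

(11.2583, -6.5)


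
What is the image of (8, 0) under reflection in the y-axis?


Reflection across y-axis: (x, y) -> (-x, y)
(8, 0) -> (-8, 0)

(-8, 0)


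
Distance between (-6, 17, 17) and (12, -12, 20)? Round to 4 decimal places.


d = sqrt((12--6)^2 + (-12-17)^2 + (20-17)^2) = 34.2637

34.2637


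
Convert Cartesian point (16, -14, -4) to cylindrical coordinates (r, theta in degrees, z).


r = sqrt(16^2 + (-14)^2) = 21.2603
theta = atan2(-14, 16) = 318.8141 deg
z = -4

r = 21.2603, theta = 318.8141 deg, z = -4


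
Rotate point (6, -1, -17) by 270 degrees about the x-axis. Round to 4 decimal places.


x' = 6
y' = -1*cos(270) - -17*sin(270) = -17
z' = -1*sin(270) + -17*cos(270) = 1

(6, -17, 1)


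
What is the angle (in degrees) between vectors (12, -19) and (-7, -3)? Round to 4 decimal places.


dot = 12*-7 + -19*-3 = -27
|u| = 22.4722, |v| = 7.6158
cos(angle) = -0.1578
angle = 99.0771 degrees

99.0771 degrees


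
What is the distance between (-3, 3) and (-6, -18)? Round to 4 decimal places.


d = sqrt((-6--3)^2 + (-18-3)^2) = 21.2132

21.2132


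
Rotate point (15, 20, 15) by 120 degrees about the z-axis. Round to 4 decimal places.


x' = 15*cos(120) - 20*sin(120) = -24.8205
y' = 15*sin(120) + 20*cos(120) = 2.9904
z' = 15

(-24.8205, 2.9904, 15)


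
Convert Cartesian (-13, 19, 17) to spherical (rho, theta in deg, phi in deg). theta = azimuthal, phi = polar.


rho = sqrt((-13)^2 + 19^2 + 17^2) = 28.6182
theta = atan2(19, -13) = 124.3803 deg
phi = acos(17/28.6182) = 53.5566 deg

rho = 28.6182, theta = 124.3803 deg, phi = 53.5566 deg


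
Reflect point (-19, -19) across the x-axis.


Reflection across x-axis: (x, y) -> (x, -y)
(-19, -19) -> (-19, 19)

(-19, 19)


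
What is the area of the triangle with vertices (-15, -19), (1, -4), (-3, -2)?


Area = |x1(y2-y3) + x2(y3-y1) + x3(y1-y2)| / 2
= |-15*(-4--2) + 1*(-2--19) + -3*(-19--4)| / 2
= 46

46


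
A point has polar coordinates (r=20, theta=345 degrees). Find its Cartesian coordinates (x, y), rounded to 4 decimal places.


x = 20 * cos(345) = 19.3185
y = 20 * sin(345) = -5.1764

(19.3185, -5.1764)


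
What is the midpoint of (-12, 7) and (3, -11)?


Midpoint = ((-12+3)/2, (7+-11)/2) = (-4.5, -2)

(-4.5, -2)


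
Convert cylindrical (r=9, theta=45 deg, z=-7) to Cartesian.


x = 9 * cos(45) = 6.364
y = 9 * sin(45) = 6.364
z = -7

(6.364, 6.364, -7)


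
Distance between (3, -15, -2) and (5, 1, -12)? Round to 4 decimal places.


d = sqrt((5-3)^2 + (1--15)^2 + (-12--2)^2) = 18.9737

18.9737


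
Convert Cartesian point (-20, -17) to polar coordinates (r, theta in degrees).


r = sqrt((-20)^2 + (-17)^2) = 26.2488
theta = atan2(-17, -20) = 220.3645 degrees

r = 26.2488, theta = 220.3645 degrees


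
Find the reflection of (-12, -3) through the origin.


Reflection through origin: (x, y) -> (-x, -y)
(-12, -3) -> (12, 3)

(12, 3)


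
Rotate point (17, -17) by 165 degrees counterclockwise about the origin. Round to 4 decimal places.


x' = 17*cos(165) - -17*sin(165) = -12.0208
y' = 17*sin(165) + -17*cos(165) = 20.8207

(-12.0208, 20.8207)


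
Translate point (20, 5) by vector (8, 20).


Translation: (x+dx, y+dy) = (20+8, 5+20) = (28, 25)

(28, 25)


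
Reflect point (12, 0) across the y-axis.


Reflection across y-axis: (x, y) -> (-x, y)
(12, 0) -> (-12, 0)

(-12, 0)


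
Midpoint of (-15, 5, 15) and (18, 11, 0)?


Midpoint = ((-15+18)/2, (5+11)/2, (15+0)/2) = (1.5, 8, 7.5)

(1.5, 8, 7.5)


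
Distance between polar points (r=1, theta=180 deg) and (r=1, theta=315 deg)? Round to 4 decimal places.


d = sqrt(r1^2 + r2^2 - 2*r1*r2*cos(t2-t1))
d = sqrt(1^2 + 1^2 - 2*1*1*cos(315-180)) = 1.8478

1.8478


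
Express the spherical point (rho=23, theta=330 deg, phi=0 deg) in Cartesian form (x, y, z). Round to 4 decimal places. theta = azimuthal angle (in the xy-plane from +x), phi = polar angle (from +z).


x = 23 * sin(0) * cos(330) = 0
y = 23 * sin(0) * sin(330) = 0
z = 23 * cos(0) = 23

(0, 0, 23)


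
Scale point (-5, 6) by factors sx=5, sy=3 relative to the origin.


Scaling: (x*sx, y*sy) = (-5*5, 6*3) = (-25, 18)

(-25, 18)


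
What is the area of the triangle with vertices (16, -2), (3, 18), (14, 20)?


Area = |x1(y2-y3) + x2(y3-y1) + x3(y1-y2)| / 2
= |16*(18-20) + 3*(20--2) + 14*(-2-18)| / 2
= 123

123


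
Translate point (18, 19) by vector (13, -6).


Translation: (x+dx, y+dy) = (18+13, 19+-6) = (31, 13)

(31, 13)


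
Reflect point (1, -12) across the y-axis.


Reflection across y-axis: (x, y) -> (-x, y)
(1, -12) -> (-1, -12)

(-1, -12)


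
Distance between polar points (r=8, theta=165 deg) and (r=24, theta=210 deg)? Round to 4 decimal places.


d = sqrt(r1^2 + r2^2 - 2*r1*r2*cos(t2-t1))
d = sqrt(8^2 + 24^2 - 2*8*24*cos(210-165)) = 19.1956

19.1956


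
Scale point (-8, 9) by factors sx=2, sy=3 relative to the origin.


Scaling: (x*sx, y*sy) = (-8*2, 9*3) = (-16, 27)

(-16, 27)


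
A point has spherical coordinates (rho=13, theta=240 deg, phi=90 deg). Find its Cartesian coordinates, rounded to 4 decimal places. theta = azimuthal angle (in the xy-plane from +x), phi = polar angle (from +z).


x = 13 * sin(90) * cos(240) = -6.5
y = 13 * sin(90) * sin(240) = -11.2583
z = 13 * cos(90) = 0

(-6.5, -11.2583, 0)


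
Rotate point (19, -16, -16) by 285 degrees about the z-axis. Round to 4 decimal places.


x' = 19*cos(285) - -16*sin(285) = -10.5373
y' = 19*sin(285) + -16*cos(285) = -22.4937
z' = -16

(-10.5373, -22.4937, -16)


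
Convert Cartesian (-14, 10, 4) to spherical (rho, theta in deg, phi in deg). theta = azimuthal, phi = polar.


rho = sqrt((-14)^2 + 10^2 + 4^2) = 17.6635
theta = atan2(10, -14) = 144.4623 deg
phi = acos(4/17.6635) = 76.9115 deg

rho = 17.6635, theta = 144.4623 deg, phi = 76.9115 deg


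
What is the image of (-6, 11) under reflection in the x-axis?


Reflection across x-axis: (x, y) -> (x, -y)
(-6, 11) -> (-6, -11)

(-6, -11)


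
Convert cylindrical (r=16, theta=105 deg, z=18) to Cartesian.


x = 16 * cos(105) = -4.1411
y = 16 * sin(105) = 15.4548
z = 18

(-4.1411, 15.4548, 18)


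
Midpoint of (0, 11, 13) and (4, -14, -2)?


Midpoint = ((0+4)/2, (11+-14)/2, (13+-2)/2) = (2, -1.5, 5.5)

(2, -1.5, 5.5)


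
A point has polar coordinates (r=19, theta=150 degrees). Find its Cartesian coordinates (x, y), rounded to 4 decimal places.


x = 19 * cos(150) = -16.4545
y = 19 * sin(150) = 9.5

(-16.4545, 9.5)


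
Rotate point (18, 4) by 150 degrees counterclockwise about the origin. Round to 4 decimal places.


x' = 18*cos(150) - 4*sin(150) = -17.5885
y' = 18*sin(150) + 4*cos(150) = 5.5359

(-17.5885, 5.5359)


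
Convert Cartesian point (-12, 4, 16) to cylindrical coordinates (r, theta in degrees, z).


r = sqrt((-12)^2 + 4^2) = 12.6491
theta = atan2(4, -12) = 161.5651 deg
z = 16

r = 12.6491, theta = 161.5651 deg, z = 16


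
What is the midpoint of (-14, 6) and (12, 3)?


Midpoint = ((-14+12)/2, (6+3)/2) = (-1, 4.5)

(-1, 4.5)


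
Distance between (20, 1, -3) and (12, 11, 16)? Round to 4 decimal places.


d = sqrt((12-20)^2 + (11-1)^2 + (16--3)^2) = 22.9129

22.9129


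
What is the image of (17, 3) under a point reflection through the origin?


Reflection through origin: (x, y) -> (-x, -y)
(17, 3) -> (-17, -3)

(-17, -3)


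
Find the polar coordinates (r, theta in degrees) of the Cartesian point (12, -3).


r = sqrt(12^2 + (-3)^2) = 12.3693
theta = atan2(-3, 12) = 345.9638 degrees

r = 12.3693, theta = 345.9638 degrees


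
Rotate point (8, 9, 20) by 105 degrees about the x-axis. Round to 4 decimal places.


x' = 8
y' = 9*cos(105) - 20*sin(105) = -21.6479
z' = 9*sin(105) + 20*cos(105) = 3.517

(8, -21.6479, 3.517)


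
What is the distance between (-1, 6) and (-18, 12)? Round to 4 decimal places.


d = sqrt((-18--1)^2 + (12-6)^2) = 18.0278

18.0278


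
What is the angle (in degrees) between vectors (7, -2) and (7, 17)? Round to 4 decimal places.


dot = 7*7 + -2*17 = 15
|u| = 7.2801, |v| = 18.3848
cos(angle) = 0.1121
angle = 83.5653 degrees

83.5653 degrees


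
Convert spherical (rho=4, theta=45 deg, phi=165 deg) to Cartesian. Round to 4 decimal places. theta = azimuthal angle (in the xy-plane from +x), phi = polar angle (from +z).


x = 4 * sin(165) * cos(45) = 0.7321
y = 4 * sin(165) * sin(45) = 0.7321
z = 4 * cos(165) = -3.8637

(0.7321, 0.7321, -3.8637)


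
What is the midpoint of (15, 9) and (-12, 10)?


Midpoint = ((15+-12)/2, (9+10)/2) = (1.5, 9.5)

(1.5, 9.5)


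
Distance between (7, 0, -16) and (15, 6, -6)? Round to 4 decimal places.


d = sqrt((15-7)^2 + (6-0)^2 + (-6--16)^2) = 14.1421

14.1421


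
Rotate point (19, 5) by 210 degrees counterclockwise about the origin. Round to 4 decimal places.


x' = 19*cos(210) - 5*sin(210) = -13.9545
y' = 19*sin(210) + 5*cos(210) = -13.8301

(-13.9545, -13.8301)


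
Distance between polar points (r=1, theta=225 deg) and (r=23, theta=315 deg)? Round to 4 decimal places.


d = sqrt(r1^2 + r2^2 - 2*r1*r2*cos(t2-t1))
d = sqrt(1^2 + 23^2 - 2*1*23*cos(315-225)) = 23.0217

23.0217


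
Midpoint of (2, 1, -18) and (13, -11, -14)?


Midpoint = ((2+13)/2, (1+-11)/2, (-18+-14)/2) = (7.5, -5, -16)

(7.5, -5, -16)


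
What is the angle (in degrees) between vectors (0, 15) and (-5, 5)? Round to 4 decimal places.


dot = 0*-5 + 15*5 = 75
|u| = 15, |v| = 7.0711
cos(angle) = 0.7071
angle = 45 degrees

45 degrees


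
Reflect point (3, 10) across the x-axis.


Reflection across x-axis: (x, y) -> (x, -y)
(3, 10) -> (3, -10)

(3, -10)


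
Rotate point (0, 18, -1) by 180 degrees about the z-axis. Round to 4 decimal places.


x' = 0*cos(180) - 18*sin(180) = 0
y' = 0*sin(180) + 18*cos(180) = -18
z' = -1

(0, -18, -1)


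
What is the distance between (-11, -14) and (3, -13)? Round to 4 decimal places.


d = sqrt((3--11)^2 + (-13--14)^2) = 14.0357

14.0357


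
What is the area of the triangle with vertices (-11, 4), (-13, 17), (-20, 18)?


Area = |x1(y2-y3) + x2(y3-y1) + x3(y1-y2)| / 2
= |-11*(17-18) + -13*(18-4) + -20*(4-17)| / 2
= 44.5

44.5


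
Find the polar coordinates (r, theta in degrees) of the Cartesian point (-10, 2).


r = sqrt((-10)^2 + 2^2) = 10.198
theta = atan2(2, -10) = 168.6901 degrees

r = 10.198, theta = 168.6901 degrees


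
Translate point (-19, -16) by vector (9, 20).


Translation: (x+dx, y+dy) = (-19+9, -16+20) = (-10, 4)

(-10, 4)


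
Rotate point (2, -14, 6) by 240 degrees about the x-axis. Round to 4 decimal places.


x' = 2
y' = -14*cos(240) - 6*sin(240) = 12.1962
z' = -14*sin(240) + 6*cos(240) = 9.1244

(2, 12.1962, 9.1244)


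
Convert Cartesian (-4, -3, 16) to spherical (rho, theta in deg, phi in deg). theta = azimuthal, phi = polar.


rho = sqrt((-4)^2 + (-3)^2 + 16^2) = 16.7631
theta = atan2(-3, -4) = 216.8699 deg
phi = acos(16/16.7631) = 17.354 deg

rho = 16.7631, theta = 216.8699 deg, phi = 17.354 deg


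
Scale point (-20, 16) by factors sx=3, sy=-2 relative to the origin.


Scaling: (x*sx, y*sy) = (-20*3, 16*-2) = (-60, -32)

(-60, -32)


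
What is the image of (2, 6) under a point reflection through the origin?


Reflection through origin: (x, y) -> (-x, -y)
(2, 6) -> (-2, -6)

(-2, -6)


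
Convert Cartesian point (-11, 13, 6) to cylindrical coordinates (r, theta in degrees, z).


r = sqrt((-11)^2 + 13^2) = 17.0294
theta = atan2(13, -11) = 130.2364 deg
z = 6

r = 17.0294, theta = 130.2364 deg, z = 6


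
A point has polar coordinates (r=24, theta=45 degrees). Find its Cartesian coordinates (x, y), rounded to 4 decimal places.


x = 24 * cos(45) = 16.9706
y = 24 * sin(45) = 16.9706

(16.9706, 16.9706)


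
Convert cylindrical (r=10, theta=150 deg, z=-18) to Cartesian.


x = 10 * cos(150) = -8.6603
y = 10 * sin(150) = 5
z = -18

(-8.6603, 5, -18)


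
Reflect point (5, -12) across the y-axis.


Reflection across y-axis: (x, y) -> (-x, y)
(5, -12) -> (-5, -12)

(-5, -12)


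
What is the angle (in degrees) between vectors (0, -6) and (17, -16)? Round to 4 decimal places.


dot = 0*17 + -6*-16 = 96
|u| = 6, |v| = 23.3452
cos(angle) = 0.6854
angle = 46.7357 degrees

46.7357 degrees


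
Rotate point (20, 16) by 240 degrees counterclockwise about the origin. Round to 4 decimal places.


x' = 20*cos(240) - 16*sin(240) = 3.8564
y' = 20*sin(240) + 16*cos(240) = -25.3205

(3.8564, -25.3205)


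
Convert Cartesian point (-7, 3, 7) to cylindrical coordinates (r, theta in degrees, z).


r = sqrt((-7)^2 + 3^2) = 7.6158
theta = atan2(3, -7) = 156.8014 deg
z = 7

r = 7.6158, theta = 156.8014 deg, z = 7


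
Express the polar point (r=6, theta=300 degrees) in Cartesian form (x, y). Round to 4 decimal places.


x = 6 * cos(300) = 3
y = 6 * sin(300) = -5.1962

(3, -5.1962)


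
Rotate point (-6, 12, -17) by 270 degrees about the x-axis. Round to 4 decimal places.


x' = -6
y' = 12*cos(270) - -17*sin(270) = -17
z' = 12*sin(270) + -17*cos(270) = -12

(-6, -17, -12)


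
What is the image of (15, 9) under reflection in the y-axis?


Reflection across y-axis: (x, y) -> (-x, y)
(15, 9) -> (-15, 9)

(-15, 9)


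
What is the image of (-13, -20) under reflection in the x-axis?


Reflection across x-axis: (x, y) -> (x, -y)
(-13, -20) -> (-13, 20)

(-13, 20)


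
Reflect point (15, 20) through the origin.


Reflection through origin: (x, y) -> (-x, -y)
(15, 20) -> (-15, -20)

(-15, -20)


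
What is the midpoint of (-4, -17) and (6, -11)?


Midpoint = ((-4+6)/2, (-17+-11)/2) = (1, -14)

(1, -14)


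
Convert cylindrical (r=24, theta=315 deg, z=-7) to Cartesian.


x = 24 * cos(315) = 16.9706
y = 24 * sin(315) = -16.9706
z = -7

(16.9706, -16.9706, -7)


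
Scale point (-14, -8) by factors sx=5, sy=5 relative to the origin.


Scaling: (x*sx, y*sy) = (-14*5, -8*5) = (-70, -40)

(-70, -40)


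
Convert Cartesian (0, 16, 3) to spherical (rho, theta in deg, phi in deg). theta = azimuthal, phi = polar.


rho = sqrt(0^2 + 16^2 + 3^2) = 16.2788
theta = atan2(16, 0) = 90 deg
phi = acos(3/16.2788) = 79.3803 deg

rho = 16.2788, theta = 90 deg, phi = 79.3803 deg


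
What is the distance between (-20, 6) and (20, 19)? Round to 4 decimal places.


d = sqrt((20--20)^2 + (19-6)^2) = 42.0595

42.0595


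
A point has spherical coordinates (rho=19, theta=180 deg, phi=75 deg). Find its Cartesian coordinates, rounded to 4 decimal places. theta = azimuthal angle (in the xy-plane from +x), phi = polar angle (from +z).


x = 19 * sin(75) * cos(180) = -18.3526
y = 19 * sin(75) * sin(180) = 0
z = 19 * cos(75) = 4.9176

(-18.3526, 0, 4.9176)


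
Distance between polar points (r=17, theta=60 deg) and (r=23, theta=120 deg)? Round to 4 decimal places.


d = sqrt(r1^2 + r2^2 - 2*r1*r2*cos(t2-t1))
d = sqrt(17^2 + 23^2 - 2*17*23*cos(120-60)) = 20.664

20.664


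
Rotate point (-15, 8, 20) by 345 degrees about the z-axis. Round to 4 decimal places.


x' = -15*cos(345) - 8*sin(345) = -12.4183
y' = -15*sin(345) + 8*cos(345) = 11.6097
z' = 20

(-12.4183, 11.6097, 20)


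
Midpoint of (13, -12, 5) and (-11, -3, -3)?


Midpoint = ((13+-11)/2, (-12+-3)/2, (5+-3)/2) = (1, -7.5, 1)

(1, -7.5, 1)


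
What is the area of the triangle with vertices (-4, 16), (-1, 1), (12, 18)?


Area = |x1(y2-y3) + x2(y3-y1) + x3(y1-y2)| / 2
= |-4*(1-18) + -1*(18-16) + 12*(16-1)| / 2
= 123

123


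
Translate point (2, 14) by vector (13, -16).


Translation: (x+dx, y+dy) = (2+13, 14+-16) = (15, -2)

(15, -2)


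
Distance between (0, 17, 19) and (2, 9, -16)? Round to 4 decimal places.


d = sqrt((2-0)^2 + (9-17)^2 + (-16-19)^2) = 35.9583

35.9583


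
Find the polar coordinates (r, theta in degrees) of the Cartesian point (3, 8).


r = sqrt(3^2 + 8^2) = 8.544
theta = atan2(8, 3) = 69.444 degrees

r = 8.544, theta = 69.444 degrees


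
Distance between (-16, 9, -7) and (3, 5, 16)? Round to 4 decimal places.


d = sqrt((3--16)^2 + (5-9)^2 + (16--7)^2) = 30.0998

30.0998


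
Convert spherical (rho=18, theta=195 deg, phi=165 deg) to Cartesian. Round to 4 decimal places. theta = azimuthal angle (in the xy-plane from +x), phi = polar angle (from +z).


x = 18 * sin(165) * cos(195) = -4.5
y = 18 * sin(165) * sin(195) = -1.2058
z = 18 * cos(165) = -17.3867

(-4.5, -1.2058, -17.3867)


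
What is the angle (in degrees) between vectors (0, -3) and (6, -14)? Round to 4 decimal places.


dot = 0*6 + -3*-14 = 42
|u| = 3, |v| = 15.2315
cos(angle) = 0.9191
angle = 23.1986 degrees

23.1986 degrees


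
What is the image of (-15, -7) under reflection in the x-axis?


Reflection across x-axis: (x, y) -> (x, -y)
(-15, -7) -> (-15, 7)

(-15, 7)


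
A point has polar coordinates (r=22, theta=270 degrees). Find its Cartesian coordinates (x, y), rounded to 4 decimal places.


x = 22 * cos(270) = 0
y = 22 * sin(270) = -22

(0, -22)


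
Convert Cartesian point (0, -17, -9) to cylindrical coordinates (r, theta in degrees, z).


r = sqrt(0^2 + (-17)^2) = 17
theta = atan2(-17, 0) = 270 deg
z = -9

r = 17, theta = 270 deg, z = -9


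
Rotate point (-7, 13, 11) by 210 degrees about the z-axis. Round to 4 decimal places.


x' = -7*cos(210) - 13*sin(210) = 12.5622
y' = -7*sin(210) + 13*cos(210) = -7.7583
z' = 11

(12.5622, -7.7583, 11)


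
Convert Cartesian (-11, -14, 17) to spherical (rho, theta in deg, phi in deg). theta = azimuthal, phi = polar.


rho = sqrt((-11)^2 + (-14)^2 + 17^2) = 24.6171
theta = atan2(-14, -11) = 231.8428 deg
phi = acos(17/24.6171) = 46.3241 deg

rho = 24.6171, theta = 231.8428 deg, phi = 46.3241 deg


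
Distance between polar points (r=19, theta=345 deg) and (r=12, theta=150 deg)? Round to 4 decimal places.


d = sqrt(r1^2 + r2^2 - 2*r1*r2*cos(t2-t1))
d = sqrt(19^2 + 12^2 - 2*19*12*cos(150-345)) = 30.7484

30.7484


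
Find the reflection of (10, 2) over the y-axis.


Reflection across y-axis: (x, y) -> (-x, y)
(10, 2) -> (-10, 2)

(-10, 2)


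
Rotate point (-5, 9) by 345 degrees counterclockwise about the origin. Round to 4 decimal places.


x' = -5*cos(345) - 9*sin(345) = -2.5003
y' = -5*sin(345) + 9*cos(345) = 9.9874

(-2.5003, 9.9874)


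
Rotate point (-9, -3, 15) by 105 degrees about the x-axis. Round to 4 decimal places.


x' = -9
y' = -3*cos(105) - 15*sin(105) = -13.7124
z' = -3*sin(105) + 15*cos(105) = -6.7801

(-9, -13.7124, -6.7801)


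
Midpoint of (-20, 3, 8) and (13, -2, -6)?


Midpoint = ((-20+13)/2, (3+-2)/2, (8+-6)/2) = (-3.5, 0.5, 1)

(-3.5, 0.5, 1)


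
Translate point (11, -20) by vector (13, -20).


Translation: (x+dx, y+dy) = (11+13, -20+-20) = (24, -40)

(24, -40)


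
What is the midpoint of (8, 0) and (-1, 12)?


Midpoint = ((8+-1)/2, (0+12)/2) = (3.5, 6)

(3.5, 6)


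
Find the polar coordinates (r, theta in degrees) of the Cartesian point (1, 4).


r = sqrt(1^2 + 4^2) = 4.1231
theta = atan2(4, 1) = 75.9638 degrees

r = 4.1231, theta = 75.9638 degrees


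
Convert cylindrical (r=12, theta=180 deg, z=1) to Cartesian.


x = 12 * cos(180) = -12
y = 12 * sin(180) = 0
z = 1

(-12, 0, 1)


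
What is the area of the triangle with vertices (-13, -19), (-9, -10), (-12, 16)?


Area = |x1(y2-y3) + x2(y3-y1) + x3(y1-y2)| / 2
= |-13*(-10-16) + -9*(16--19) + -12*(-19--10)| / 2
= 65.5

65.5


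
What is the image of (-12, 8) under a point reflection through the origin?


Reflection through origin: (x, y) -> (-x, -y)
(-12, 8) -> (12, -8)

(12, -8)


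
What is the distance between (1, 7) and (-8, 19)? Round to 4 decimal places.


d = sqrt((-8-1)^2 + (19-7)^2) = 15

15


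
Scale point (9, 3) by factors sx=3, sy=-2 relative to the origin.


Scaling: (x*sx, y*sy) = (9*3, 3*-2) = (27, -6)

(27, -6)


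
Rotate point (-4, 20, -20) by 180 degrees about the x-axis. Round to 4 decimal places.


x' = -4
y' = 20*cos(180) - -20*sin(180) = -20
z' = 20*sin(180) + -20*cos(180) = 20

(-4, -20, 20)


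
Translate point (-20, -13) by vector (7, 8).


Translation: (x+dx, y+dy) = (-20+7, -13+8) = (-13, -5)

(-13, -5)


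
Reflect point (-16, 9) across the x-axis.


Reflection across x-axis: (x, y) -> (x, -y)
(-16, 9) -> (-16, -9)

(-16, -9)


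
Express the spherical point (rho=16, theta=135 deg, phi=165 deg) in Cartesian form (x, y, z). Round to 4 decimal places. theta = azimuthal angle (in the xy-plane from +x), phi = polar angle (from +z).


x = 16 * sin(165) * cos(135) = -2.9282
y = 16 * sin(165) * sin(135) = 2.9282
z = 16 * cos(165) = -15.4548

(-2.9282, 2.9282, -15.4548)


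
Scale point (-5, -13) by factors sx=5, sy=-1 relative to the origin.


Scaling: (x*sx, y*sy) = (-5*5, -13*-1) = (-25, 13)

(-25, 13)


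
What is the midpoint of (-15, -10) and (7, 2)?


Midpoint = ((-15+7)/2, (-10+2)/2) = (-4, -4)

(-4, -4)


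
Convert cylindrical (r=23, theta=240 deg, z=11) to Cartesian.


x = 23 * cos(240) = -11.5
y = 23 * sin(240) = -19.9186
z = 11

(-11.5, -19.9186, 11)


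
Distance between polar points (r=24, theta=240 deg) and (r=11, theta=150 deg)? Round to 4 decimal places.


d = sqrt(r1^2 + r2^2 - 2*r1*r2*cos(t2-t1))
d = sqrt(24^2 + 11^2 - 2*24*11*cos(150-240)) = 26.4008

26.4008


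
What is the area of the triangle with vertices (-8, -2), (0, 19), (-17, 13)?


Area = |x1(y2-y3) + x2(y3-y1) + x3(y1-y2)| / 2
= |-8*(19-13) + 0*(13--2) + -17*(-2-19)| / 2
= 154.5

154.5


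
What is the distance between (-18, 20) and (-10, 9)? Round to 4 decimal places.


d = sqrt((-10--18)^2 + (9-20)^2) = 13.6015

13.6015


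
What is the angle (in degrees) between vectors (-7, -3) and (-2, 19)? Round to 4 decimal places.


dot = -7*-2 + -3*19 = -43
|u| = 7.6158, |v| = 19.105
cos(angle) = -0.2955
angle = 107.1896 degrees

107.1896 degrees


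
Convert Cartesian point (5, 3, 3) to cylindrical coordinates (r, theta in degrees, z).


r = sqrt(5^2 + 3^2) = 5.831
theta = atan2(3, 5) = 30.9638 deg
z = 3

r = 5.831, theta = 30.9638 deg, z = 3


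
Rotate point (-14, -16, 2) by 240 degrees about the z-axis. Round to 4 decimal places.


x' = -14*cos(240) - -16*sin(240) = -6.8564
y' = -14*sin(240) + -16*cos(240) = 20.1244
z' = 2

(-6.8564, 20.1244, 2)


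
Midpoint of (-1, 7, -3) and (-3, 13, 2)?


Midpoint = ((-1+-3)/2, (7+13)/2, (-3+2)/2) = (-2, 10, -0.5)

(-2, 10, -0.5)


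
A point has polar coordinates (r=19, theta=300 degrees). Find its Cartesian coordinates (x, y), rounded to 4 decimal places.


x = 19 * cos(300) = 9.5
y = 19 * sin(300) = -16.4545

(9.5, -16.4545)


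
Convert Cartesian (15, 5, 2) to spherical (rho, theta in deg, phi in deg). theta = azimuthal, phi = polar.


rho = sqrt(15^2 + 5^2 + 2^2) = 15.9374
theta = atan2(5, 15) = 18.4349 deg
phi = acos(2/15.9374) = 82.7909 deg

rho = 15.9374, theta = 18.4349 deg, phi = 82.7909 deg


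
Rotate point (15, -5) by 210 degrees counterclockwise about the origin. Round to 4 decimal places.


x' = 15*cos(210) - -5*sin(210) = -15.4904
y' = 15*sin(210) + -5*cos(210) = -3.1699

(-15.4904, -3.1699)


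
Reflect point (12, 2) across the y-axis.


Reflection across y-axis: (x, y) -> (-x, y)
(12, 2) -> (-12, 2)

(-12, 2)


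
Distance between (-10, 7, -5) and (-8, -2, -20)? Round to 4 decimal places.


d = sqrt((-8--10)^2 + (-2-7)^2 + (-20--5)^2) = 17.6068

17.6068


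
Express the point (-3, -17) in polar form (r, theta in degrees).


r = sqrt((-3)^2 + (-17)^2) = 17.2627
theta = atan2(-17, -3) = 259.992 degrees

r = 17.2627, theta = 259.992 degrees


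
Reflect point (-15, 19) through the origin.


Reflection through origin: (x, y) -> (-x, -y)
(-15, 19) -> (15, -19)

(15, -19)


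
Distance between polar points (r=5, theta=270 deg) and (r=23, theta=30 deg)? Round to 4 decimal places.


d = sqrt(r1^2 + r2^2 - 2*r1*r2*cos(t2-t1))
d = sqrt(5^2 + 23^2 - 2*5*23*cos(30-270)) = 25.865

25.865


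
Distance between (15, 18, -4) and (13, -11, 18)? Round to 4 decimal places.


d = sqrt((13-15)^2 + (-11-18)^2 + (18--4)^2) = 36.4555

36.4555


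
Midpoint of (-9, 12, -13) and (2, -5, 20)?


Midpoint = ((-9+2)/2, (12+-5)/2, (-13+20)/2) = (-3.5, 3.5, 3.5)

(-3.5, 3.5, 3.5)


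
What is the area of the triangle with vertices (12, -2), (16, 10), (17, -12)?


Area = |x1(y2-y3) + x2(y3-y1) + x3(y1-y2)| / 2
= |12*(10--12) + 16*(-12--2) + 17*(-2-10)| / 2
= 50

50


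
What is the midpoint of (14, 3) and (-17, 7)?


Midpoint = ((14+-17)/2, (3+7)/2) = (-1.5, 5)

(-1.5, 5)


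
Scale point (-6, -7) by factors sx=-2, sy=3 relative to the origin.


Scaling: (x*sx, y*sy) = (-6*-2, -7*3) = (12, -21)

(12, -21)


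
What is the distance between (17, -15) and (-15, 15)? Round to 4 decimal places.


d = sqrt((-15-17)^2 + (15--15)^2) = 43.8634

43.8634


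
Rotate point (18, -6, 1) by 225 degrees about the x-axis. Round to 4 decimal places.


x' = 18
y' = -6*cos(225) - 1*sin(225) = 4.9497
z' = -6*sin(225) + 1*cos(225) = 3.5355

(18, 4.9497, 3.5355)


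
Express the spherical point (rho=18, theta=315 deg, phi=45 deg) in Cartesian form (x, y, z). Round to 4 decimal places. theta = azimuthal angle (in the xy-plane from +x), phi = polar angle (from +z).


x = 18 * sin(45) * cos(315) = 9
y = 18 * sin(45) * sin(315) = -9
z = 18 * cos(45) = 12.7279

(9, -9, 12.7279)


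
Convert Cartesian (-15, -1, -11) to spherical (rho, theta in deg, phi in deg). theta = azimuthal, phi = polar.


rho = sqrt((-15)^2 + (-1)^2 + (-11)^2) = 18.6279
theta = atan2(-1, -15) = 183.8141 deg
phi = acos(-11/18.6279) = 126.1933 deg

rho = 18.6279, theta = 183.8141 deg, phi = 126.1933 deg


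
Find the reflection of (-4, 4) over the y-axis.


Reflection across y-axis: (x, y) -> (-x, y)
(-4, 4) -> (4, 4)

(4, 4)


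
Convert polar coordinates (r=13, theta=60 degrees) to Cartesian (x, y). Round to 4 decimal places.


x = 13 * cos(60) = 6.5
y = 13 * sin(60) = 11.2583

(6.5, 11.2583)


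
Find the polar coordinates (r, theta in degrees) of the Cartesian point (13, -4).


r = sqrt(13^2 + (-4)^2) = 13.6015
theta = atan2(-4, 13) = 342.8973 degrees

r = 13.6015, theta = 342.8973 degrees


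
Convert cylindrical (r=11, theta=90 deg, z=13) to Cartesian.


x = 11 * cos(90) = 0
y = 11 * sin(90) = 11
z = 13

(0, 11, 13)


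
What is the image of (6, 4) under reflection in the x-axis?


Reflection across x-axis: (x, y) -> (x, -y)
(6, 4) -> (6, -4)

(6, -4)


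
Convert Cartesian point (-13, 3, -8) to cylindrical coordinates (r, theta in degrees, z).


r = sqrt((-13)^2 + 3^2) = 13.3417
theta = atan2(3, -13) = 167.0054 deg
z = -8

r = 13.3417, theta = 167.0054 deg, z = -8


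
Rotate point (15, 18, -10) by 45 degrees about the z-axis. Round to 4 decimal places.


x' = 15*cos(45) - 18*sin(45) = -2.1213
y' = 15*sin(45) + 18*cos(45) = 23.3345
z' = -10

(-2.1213, 23.3345, -10)


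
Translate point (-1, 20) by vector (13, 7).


Translation: (x+dx, y+dy) = (-1+13, 20+7) = (12, 27)

(12, 27)


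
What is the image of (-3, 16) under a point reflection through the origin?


Reflection through origin: (x, y) -> (-x, -y)
(-3, 16) -> (3, -16)

(3, -16)


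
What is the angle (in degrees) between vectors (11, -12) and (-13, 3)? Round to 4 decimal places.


dot = 11*-13 + -12*3 = -179
|u| = 16.2788, |v| = 13.3417
cos(angle) = -0.8242
angle = 145.5051 degrees

145.5051 degrees


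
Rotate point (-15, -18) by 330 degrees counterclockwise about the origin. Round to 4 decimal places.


x' = -15*cos(330) - -18*sin(330) = -21.9904
y' = -15*sin(330) + -18*cos(330) = -8.0885

(-21.9904, -8.0885)


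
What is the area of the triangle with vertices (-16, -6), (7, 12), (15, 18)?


Area = |x1(y2-y3) + x2(y3-y1) + x3(y1-y2)| / 2
= |-16*(12-18) + 7*(18--6) + 15*(-6-12)| / 2
= 3

3


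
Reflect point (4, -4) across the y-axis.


Reflection across y-axis: (x, y) -> (-x, y)
(4, -4) -> (-4, -4)

(-4, -4)


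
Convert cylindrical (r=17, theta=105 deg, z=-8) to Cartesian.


x = 17 * cos(105) = -4.3999
y = 17 * sin(105) = 16.4207
z = -8

(-4.3999, 16.4207, -8)


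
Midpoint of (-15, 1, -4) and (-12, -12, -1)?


Midpoint = ((-15+-12)/2, (1+-12)/2, (-4+-1)/2) = (-13.5, -5.5, -2.5)

(-13.5, -5.5, -2.5)


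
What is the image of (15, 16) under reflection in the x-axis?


Reflection across x-axis: (x, y) -> (x, -y)
(15, 16) -> (15, -16)

(15, -16)


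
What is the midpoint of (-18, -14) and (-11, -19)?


Midpoint = ((-18+-11)/2, (-14+-19)/2) = (-14.5, -16.5)

(-14.5, -16.5)


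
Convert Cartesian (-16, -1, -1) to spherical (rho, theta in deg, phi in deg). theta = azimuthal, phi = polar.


rho = sqrt((-16)^2 + (-1)^2 + (-1)^2) = 16.0624
theta = atan2(-1, -16) = 183.5763 deg
phi = acos(-1/16.0624) = 93.5694 deg

rho = 16.0624, theta = 183.5763 deg, phi = 93.5694 deg


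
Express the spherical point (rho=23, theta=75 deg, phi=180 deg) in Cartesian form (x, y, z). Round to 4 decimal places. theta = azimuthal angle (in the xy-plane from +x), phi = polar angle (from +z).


x = 23 * sin(180) * cos(75) = 0
y = 23 * sin(180) * sin(75) = 0
z = 23 * cos(180) = -23

(0, 0, -23)


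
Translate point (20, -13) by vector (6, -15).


Translation: (x+dx, y+dy) = (20+6, -13+-15) = (26, -28)

(26, -28)


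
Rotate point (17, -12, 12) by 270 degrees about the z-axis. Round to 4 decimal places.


x' = 17*cos(270) - -12*sin(270) = -12
y' = 17*sin(270) + -12*cos(270) = -17
z' = 12

(-12, -17, 12)


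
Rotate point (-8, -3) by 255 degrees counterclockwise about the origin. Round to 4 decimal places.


x' = -8*cos(255) - -3*sin(255) = -0.8272
y' = -8*sin(255) + -3*cos(255) = 8.5039

(-0.8272, 8.5039)


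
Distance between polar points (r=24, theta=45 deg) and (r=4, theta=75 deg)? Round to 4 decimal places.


d = sqrt(r1^2 + r2^2 - 2*r1*r2*cos(t2-t1))
d = sqrt(24^2 + 4^2 - 2*24*4*cos(75-45)) = 20.6331

20.6331


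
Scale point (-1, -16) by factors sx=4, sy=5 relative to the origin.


Scaling: (x*sx, y*sy) = (-1*4, -16*5) = (-4, -80)

(-4, -80)
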